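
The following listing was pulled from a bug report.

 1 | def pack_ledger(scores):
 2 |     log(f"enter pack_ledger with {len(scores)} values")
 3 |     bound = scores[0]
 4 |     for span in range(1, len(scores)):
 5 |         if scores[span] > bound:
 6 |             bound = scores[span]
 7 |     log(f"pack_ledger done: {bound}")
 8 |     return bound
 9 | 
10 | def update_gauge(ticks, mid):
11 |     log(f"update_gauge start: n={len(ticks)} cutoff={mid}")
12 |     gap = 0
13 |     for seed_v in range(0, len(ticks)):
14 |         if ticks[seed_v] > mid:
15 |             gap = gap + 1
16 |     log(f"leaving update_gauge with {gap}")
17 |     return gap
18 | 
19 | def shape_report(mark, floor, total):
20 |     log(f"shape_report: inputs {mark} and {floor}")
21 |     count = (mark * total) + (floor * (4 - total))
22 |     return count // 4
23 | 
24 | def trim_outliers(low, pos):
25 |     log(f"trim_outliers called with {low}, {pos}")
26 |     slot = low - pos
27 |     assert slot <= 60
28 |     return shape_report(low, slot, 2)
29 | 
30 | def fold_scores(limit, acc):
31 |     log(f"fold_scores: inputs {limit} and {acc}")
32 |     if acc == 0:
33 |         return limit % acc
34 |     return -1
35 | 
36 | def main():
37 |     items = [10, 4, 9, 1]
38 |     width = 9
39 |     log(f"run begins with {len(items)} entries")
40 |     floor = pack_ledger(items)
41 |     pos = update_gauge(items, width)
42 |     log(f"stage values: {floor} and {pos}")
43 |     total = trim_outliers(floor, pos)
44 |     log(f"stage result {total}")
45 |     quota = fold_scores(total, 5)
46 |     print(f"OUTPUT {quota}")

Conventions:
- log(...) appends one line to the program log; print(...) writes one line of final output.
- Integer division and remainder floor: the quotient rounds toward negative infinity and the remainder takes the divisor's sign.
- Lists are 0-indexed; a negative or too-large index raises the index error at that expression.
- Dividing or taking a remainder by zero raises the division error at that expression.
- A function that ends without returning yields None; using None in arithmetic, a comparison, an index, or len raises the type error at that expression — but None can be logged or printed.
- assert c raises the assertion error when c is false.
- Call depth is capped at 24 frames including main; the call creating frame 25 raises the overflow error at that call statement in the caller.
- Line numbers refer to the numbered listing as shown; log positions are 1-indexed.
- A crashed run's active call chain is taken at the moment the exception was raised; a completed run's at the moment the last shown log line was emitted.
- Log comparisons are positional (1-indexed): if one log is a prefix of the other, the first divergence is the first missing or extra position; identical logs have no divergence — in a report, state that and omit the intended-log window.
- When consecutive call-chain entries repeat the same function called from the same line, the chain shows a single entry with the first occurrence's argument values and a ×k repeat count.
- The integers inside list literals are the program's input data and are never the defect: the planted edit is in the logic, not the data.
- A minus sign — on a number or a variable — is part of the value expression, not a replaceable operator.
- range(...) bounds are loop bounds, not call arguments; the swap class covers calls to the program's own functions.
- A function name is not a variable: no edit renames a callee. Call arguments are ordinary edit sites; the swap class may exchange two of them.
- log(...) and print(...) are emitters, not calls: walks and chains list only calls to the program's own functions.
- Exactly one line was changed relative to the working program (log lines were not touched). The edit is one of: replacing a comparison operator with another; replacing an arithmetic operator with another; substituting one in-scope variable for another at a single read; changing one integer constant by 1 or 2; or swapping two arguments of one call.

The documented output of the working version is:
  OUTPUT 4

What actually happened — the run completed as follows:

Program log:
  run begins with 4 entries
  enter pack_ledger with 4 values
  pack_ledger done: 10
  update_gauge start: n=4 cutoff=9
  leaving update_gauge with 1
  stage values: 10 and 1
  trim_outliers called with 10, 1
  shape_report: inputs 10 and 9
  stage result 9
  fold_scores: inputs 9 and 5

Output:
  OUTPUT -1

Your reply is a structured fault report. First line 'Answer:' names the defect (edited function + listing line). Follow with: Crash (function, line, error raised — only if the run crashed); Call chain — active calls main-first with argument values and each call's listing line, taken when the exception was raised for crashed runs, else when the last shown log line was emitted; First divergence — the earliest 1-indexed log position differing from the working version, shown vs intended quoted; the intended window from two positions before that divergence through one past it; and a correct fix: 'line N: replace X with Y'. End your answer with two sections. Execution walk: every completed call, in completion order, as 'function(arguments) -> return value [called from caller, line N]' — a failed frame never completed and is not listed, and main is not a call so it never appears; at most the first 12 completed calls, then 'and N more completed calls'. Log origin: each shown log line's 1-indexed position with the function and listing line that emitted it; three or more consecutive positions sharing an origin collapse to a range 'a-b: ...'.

Answer: the defect is in fold_scores at line 32.
The tell: No log line changed; the fault shows up purely in the output.
Call chain: main -> fold_scores(9, 5) (called at line 45).
First divergence: there is none — every log position agrees.
Execution walk:
  pack_ledger([10, 4, 9, 1]) -> 10  [called from main, line 40]
  update_gauge([10, 4, 9, 1], 9) -> 1  [called from main, line 41]
  shape_report(10, 9, 2) -> 9  [called from trim_outliers, line 28]
  trim_outliers(10, 1) -> 9  [called from main, line 43]
  fold_scores(9, 5) -> -1  [called from main, line 45]
Log line origins:
  1: logged in main at line 39
  2: logged in pack_ledger at line 2
  3: logged in pack_ledger at line 7
  4: logged in update_gauge at line 11
  5: logged in update_gauge at line 16
  6: logged in main at line 42
  7: logged in trim_outliers at line 25
  8: logged in shape_report at line 20
  9: logged in main at line 44
  10: logged in fold_scores at line 31
A correct fix: line 32: replace `==` with `!=`.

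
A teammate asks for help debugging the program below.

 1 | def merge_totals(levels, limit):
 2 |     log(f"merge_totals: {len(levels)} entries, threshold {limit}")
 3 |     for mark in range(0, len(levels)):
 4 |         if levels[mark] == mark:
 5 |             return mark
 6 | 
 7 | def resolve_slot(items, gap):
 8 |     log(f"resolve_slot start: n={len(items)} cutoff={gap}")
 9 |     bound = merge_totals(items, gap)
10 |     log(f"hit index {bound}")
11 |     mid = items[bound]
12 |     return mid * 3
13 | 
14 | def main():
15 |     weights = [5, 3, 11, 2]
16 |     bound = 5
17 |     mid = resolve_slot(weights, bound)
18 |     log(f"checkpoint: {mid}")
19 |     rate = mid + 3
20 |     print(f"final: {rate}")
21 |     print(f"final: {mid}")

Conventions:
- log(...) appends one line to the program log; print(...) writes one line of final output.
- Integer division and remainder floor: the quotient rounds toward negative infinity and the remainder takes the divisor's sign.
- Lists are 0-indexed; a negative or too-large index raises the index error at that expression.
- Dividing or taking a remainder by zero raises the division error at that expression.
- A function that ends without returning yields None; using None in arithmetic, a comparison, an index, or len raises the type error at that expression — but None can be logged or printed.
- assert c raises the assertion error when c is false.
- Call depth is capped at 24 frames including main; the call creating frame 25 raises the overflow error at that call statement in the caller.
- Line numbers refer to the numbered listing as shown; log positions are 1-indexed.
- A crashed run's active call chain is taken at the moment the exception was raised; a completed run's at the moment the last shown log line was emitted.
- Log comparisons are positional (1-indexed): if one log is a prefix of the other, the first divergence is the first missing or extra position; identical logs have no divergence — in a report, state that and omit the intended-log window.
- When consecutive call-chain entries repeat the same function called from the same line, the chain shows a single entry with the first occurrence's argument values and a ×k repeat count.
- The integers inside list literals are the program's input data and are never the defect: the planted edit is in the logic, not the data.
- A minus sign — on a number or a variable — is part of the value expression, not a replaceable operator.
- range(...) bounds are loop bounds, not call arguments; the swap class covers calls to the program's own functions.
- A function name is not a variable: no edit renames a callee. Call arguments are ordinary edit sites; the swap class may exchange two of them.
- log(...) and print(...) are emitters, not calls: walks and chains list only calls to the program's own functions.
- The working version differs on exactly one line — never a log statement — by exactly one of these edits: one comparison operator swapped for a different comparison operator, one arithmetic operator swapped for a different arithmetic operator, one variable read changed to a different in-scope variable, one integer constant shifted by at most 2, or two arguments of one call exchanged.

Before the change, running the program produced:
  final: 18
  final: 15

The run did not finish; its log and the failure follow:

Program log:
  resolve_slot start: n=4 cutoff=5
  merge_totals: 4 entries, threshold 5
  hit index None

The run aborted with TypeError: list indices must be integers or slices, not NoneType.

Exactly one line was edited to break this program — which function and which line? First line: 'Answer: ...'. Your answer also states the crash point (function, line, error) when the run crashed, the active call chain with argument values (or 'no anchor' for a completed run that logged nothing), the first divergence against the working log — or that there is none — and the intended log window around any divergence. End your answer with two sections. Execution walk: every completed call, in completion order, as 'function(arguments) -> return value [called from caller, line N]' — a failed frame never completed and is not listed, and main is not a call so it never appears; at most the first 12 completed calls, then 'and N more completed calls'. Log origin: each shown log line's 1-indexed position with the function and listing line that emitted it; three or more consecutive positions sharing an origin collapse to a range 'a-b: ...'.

Answer: the defect is in merge_totals at line 4.
Key fact: The log first diverges at position 3: the faulty run prints 'hit index None' where the working version prints 'hit index 0'.
Crash: resolve_slot, line 11, TypeError.
Call chain: main -> resolve_slot([5, 3, 11, 2], 5) (called at line 17).
First divergence: position 3 — shown 'hit index None', intended 'hit index 0'.
Intended log window:
  1: resolve_slot start: n=4 cutoff=5
  2: merge_totals: 4 entries, threshold 5
  3: hit index 0
  4: checkpoint: 15
Execution walk:
  merge_totals([5, 3, 11, 2], 5) -> None  [called from resolve_slot, line 9]
Origin of each log line:
  1: logged in resolve_slot at line 8
  2: logged in merge_totals at line 2
  3: logged in resolve_slot at line 10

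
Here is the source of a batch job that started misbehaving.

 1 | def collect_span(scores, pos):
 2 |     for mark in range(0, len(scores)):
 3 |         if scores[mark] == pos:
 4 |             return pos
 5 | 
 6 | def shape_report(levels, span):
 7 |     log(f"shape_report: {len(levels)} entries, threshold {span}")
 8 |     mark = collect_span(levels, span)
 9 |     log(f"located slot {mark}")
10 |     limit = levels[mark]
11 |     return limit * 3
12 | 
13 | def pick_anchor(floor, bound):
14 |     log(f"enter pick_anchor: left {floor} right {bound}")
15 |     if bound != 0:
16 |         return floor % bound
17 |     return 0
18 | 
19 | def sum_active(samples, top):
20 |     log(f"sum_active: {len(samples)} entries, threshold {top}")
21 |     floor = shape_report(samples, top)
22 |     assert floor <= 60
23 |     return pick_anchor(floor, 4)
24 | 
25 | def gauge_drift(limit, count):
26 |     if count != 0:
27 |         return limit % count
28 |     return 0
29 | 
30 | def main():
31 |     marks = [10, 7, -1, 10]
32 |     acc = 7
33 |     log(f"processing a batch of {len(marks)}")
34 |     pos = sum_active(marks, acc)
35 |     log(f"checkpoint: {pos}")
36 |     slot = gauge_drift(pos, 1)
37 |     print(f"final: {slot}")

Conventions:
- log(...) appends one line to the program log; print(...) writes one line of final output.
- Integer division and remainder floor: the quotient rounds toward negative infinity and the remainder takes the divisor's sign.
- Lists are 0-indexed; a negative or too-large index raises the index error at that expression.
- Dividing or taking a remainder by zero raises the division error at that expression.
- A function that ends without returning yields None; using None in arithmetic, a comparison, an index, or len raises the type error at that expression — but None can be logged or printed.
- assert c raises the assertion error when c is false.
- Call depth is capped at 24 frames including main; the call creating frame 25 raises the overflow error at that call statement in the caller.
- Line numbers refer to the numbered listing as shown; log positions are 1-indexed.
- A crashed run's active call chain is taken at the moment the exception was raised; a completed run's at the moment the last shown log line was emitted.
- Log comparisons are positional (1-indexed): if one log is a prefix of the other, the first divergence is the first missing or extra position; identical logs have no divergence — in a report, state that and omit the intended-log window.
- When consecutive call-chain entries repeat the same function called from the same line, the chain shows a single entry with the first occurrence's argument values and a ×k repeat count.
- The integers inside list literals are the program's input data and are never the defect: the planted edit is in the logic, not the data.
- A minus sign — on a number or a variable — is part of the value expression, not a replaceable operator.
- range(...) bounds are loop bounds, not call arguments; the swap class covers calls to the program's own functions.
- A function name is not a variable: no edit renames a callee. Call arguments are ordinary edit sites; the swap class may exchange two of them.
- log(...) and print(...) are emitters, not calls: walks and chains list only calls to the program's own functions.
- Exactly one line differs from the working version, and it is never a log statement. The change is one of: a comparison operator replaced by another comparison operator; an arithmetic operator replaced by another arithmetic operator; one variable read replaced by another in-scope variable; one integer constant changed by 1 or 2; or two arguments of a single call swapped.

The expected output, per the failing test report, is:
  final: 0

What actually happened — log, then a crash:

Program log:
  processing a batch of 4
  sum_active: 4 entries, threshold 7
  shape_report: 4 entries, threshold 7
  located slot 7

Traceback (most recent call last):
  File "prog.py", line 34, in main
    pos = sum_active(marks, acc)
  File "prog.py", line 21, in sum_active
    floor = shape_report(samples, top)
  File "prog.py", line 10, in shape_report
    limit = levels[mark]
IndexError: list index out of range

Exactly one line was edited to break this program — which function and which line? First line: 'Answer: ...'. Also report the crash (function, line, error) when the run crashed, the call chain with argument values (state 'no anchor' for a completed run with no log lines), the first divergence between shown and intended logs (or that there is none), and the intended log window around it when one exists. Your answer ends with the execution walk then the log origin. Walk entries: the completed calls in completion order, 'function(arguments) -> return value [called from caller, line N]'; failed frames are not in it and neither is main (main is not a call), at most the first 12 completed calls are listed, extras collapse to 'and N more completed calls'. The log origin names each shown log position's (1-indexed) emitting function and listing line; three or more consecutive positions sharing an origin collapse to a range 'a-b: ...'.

Answer: the defect is in collect_span at line 4.
Core observation: The log first diverges at position 4: the faulty run prints 'located slot 7' where the working version prints 'located slot 1'.
Crash: shape_report, line 10, IndexError.
Call chain: main -> sum_active([10, 7, -1, 10], 7) (called at line 34) -> shape_report([10, 7, -1, 10], 7) (called at line 21).
First divergence: position 4 — shown 'located slot 7', intended 'located slot 1'.
Intended log window:
  2: sum_active: 4 entries, threshold 7
  3: shape_report: 4 entries, threshold 7
  4: located slot 1
  5: enter pick_anchor: left 21 right 4
Execution walk:
  collect_span([10, 7, -1, 10], 7) -> 7  [called from shape_report, line 8]
Log origin:
  1 — main, line 33
  2 — sum_active, line 20
  3 — shape_report, line 7
  4 — shape_report, line 9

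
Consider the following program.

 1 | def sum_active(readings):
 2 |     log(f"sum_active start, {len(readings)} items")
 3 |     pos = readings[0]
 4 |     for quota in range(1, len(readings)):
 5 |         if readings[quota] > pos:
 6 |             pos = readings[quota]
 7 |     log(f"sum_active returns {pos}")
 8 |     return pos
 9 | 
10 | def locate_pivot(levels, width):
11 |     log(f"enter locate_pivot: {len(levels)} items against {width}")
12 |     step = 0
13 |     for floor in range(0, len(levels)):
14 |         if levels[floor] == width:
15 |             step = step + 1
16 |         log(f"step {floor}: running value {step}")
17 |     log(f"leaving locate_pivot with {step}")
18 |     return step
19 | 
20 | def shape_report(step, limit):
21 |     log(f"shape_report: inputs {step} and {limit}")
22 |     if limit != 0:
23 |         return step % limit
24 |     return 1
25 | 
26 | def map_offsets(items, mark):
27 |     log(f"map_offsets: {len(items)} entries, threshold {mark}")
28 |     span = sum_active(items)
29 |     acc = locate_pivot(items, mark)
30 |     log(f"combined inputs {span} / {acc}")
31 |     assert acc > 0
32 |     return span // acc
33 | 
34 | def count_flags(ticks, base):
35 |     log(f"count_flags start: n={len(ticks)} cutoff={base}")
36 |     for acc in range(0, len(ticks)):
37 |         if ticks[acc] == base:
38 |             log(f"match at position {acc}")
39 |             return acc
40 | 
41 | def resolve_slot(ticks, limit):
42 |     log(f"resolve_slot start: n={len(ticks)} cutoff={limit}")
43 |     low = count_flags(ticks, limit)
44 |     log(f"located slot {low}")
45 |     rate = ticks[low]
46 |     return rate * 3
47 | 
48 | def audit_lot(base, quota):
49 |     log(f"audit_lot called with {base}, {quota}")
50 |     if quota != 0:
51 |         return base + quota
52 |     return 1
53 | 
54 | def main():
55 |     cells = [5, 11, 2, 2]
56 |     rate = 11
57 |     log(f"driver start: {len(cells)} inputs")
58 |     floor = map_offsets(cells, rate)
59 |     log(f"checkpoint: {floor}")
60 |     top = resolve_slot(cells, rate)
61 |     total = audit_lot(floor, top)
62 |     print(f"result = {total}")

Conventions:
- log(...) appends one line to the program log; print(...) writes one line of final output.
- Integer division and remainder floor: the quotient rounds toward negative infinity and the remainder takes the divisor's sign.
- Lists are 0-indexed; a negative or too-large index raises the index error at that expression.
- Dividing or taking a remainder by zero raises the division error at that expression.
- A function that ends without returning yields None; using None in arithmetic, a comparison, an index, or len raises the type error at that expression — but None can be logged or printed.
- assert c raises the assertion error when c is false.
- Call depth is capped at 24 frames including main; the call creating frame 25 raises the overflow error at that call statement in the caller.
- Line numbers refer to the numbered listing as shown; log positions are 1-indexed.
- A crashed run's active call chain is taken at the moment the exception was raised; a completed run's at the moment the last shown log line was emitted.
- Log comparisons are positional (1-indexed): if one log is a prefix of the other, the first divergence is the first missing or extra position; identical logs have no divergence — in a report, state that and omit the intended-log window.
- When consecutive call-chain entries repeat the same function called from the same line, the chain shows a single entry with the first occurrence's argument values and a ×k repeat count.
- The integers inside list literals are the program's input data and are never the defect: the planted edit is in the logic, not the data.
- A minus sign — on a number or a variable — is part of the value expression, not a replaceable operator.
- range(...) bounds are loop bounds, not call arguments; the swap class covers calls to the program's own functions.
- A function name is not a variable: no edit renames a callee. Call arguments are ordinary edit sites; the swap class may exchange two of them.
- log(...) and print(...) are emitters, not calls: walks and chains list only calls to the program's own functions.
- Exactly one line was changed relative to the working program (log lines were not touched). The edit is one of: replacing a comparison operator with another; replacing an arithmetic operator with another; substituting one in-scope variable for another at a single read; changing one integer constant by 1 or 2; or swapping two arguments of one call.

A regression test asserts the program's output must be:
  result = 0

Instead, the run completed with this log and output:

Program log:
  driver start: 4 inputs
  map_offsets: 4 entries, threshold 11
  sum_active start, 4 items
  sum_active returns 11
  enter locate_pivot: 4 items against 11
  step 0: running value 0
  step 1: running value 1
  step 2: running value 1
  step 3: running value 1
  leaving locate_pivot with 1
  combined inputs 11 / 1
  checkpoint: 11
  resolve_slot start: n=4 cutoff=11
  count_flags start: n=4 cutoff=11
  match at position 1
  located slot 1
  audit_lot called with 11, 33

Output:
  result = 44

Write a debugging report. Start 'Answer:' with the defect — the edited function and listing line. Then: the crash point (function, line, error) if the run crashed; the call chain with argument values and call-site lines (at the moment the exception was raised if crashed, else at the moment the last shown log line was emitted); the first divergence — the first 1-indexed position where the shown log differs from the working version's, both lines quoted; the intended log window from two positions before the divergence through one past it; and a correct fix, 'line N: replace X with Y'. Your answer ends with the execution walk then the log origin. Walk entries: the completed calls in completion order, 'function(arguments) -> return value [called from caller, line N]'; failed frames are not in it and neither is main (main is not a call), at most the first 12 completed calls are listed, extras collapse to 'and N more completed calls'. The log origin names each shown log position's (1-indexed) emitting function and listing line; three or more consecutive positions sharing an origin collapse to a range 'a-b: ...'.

Answer: the defect is in audit_lot at line 51.
Core observation: Nothing in the log betrays the bug — only the output does.
Call chain: main -> audit_lot(11, 33) (called at line 61).
First divergence: none (the log streams are identical).
Execution walk:
  sum_active([5, 11, 2, 2]) -> 11  [called from map_offsets, line 28]
  locate_pivot([5, 11, 2, 2], 11) -> 1  [called from map_offsets, line 29]
  map_offsets([5, 11, 2, 2], 11) -> 11  [called from main, line 58]
  count_flags([5, 11, 2, 2], 11) -> 1  [called from resolve_slot, line 43]
  resolve_slot([5, 11, 2, 2], 11) -> 33  [called from main, line 60]
  audit_lot(11, 33) -> 44  [called from main, line 61]
Log origins:
  1: logged in main at line 57
  2: logged in map_offsets at line 27
  3: logged in sum_active at line 2
  4: logged in sum_active at line 7
  5: logged in locate_pivot at line 11
  6-9: logged in locate_pivot at line 16
  10: logged in locate_pivot at line 17
  11: logged in map_offsets at line 30
  12: logged in main at line 59
  13: logged in resolve_slot at line 42
  14: logged in count_flags at line 35
  15: logged in count_flags at line 38
  16: logged in resolve_slot at line 44
  17: logged in audit_lot at line 49
A correct fix: line 51: replace `+` with `//`.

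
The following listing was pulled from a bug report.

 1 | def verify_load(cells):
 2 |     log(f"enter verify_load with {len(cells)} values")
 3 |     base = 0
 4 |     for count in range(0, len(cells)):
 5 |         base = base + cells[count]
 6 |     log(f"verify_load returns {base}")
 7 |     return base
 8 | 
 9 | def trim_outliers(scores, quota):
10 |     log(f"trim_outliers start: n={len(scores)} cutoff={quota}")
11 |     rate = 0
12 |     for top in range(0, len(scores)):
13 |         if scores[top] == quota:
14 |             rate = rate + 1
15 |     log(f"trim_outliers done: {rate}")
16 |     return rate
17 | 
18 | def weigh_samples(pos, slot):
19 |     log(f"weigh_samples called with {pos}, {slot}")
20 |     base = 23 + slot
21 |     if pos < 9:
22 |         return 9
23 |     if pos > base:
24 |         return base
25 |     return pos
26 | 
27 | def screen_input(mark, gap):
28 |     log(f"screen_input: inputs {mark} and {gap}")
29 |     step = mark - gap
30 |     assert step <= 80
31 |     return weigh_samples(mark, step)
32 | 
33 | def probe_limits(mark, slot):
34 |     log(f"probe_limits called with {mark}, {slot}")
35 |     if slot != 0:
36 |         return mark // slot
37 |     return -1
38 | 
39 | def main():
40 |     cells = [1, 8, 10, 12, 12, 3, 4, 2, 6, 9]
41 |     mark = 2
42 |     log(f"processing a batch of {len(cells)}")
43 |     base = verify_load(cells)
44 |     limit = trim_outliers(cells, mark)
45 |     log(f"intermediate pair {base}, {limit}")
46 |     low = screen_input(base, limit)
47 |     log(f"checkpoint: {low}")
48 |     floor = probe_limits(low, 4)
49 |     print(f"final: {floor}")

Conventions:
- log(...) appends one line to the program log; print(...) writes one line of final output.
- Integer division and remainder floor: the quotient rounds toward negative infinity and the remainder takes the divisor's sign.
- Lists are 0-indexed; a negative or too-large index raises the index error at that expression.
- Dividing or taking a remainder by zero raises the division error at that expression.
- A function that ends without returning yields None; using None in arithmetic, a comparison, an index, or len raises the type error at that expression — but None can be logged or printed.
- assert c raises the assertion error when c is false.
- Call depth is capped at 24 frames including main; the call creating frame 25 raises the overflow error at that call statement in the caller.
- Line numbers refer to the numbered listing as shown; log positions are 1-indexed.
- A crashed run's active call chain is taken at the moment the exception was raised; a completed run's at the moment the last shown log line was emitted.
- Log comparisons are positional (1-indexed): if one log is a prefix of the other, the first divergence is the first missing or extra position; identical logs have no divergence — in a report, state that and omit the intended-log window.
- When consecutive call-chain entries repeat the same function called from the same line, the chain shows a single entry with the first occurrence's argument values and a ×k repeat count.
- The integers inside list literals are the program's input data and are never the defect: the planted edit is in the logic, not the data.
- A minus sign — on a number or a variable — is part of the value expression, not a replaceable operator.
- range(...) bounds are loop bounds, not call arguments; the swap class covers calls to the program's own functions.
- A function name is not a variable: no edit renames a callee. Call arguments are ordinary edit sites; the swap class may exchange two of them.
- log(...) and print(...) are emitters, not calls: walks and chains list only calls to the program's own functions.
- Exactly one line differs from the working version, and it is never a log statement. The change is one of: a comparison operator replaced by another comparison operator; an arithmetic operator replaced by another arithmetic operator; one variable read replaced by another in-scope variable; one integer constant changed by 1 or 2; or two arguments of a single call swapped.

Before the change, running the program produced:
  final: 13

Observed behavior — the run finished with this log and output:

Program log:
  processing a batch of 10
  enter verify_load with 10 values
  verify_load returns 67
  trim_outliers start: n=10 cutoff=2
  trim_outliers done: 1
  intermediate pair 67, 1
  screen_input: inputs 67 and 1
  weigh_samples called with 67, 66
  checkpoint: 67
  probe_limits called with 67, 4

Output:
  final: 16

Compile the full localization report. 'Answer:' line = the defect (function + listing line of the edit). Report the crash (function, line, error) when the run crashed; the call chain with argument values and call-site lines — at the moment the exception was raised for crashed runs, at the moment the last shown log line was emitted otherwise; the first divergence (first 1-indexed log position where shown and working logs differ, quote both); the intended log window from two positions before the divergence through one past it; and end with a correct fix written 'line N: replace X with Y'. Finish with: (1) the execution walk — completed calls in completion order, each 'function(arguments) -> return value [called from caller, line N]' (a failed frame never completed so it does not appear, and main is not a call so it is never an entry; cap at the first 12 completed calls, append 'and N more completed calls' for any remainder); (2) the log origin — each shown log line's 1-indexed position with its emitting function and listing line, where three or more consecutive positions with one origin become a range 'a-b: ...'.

Answer: the defect is in main at line 48.
Key observation: Log line 10 is where behavior first shows: 'probe_limits called with 67, 4' appears instead of 'probe_limits called with 67, 5'.
Call chain: main -> probe_limits(67, 4) (called at line 48).
First divergence: at position 10 the run shows 'probe_limits called with 67, 4' where the working version logs 'probe_limits called with 67, 5'.
Intended log window:
  8: weigh_samples called with 67, 66
  9: checkpoint: 67
  10: probe_limits called with 67, 5
Execution walk:
  verify_load([1, 8, 10, 12, 12, 3, 4, 2, 6, 9]) -> 67  [called from main, line 43]
  trim_outliers([1, 8, 10, 12, 12, 3, 4, 2, 6, 9], 2) -> 1  [called from main, line 44]
  weigh_samples(67, 66) -> 67  [called from screen_input, line 31]
  screen_input(67, 1) -> 67  [called from main, line 46]
  probe_limits(67, 4) -> 16  [called from main, line 48]
Log line origins:
  1: from main, line 42
  2: from verify_load, line 2
  3: from verify_load, line 6
  4: from trim_outliers, line 10
  5: from trim_outliers, line 15
  6: from main, line 45
  7: from screen_input, line 28
  8: from weigh_samples, line 19
  9: from main, line 47
  10: from probe_limits, line 34
A correct fix: line 48: replace `4` with `5`.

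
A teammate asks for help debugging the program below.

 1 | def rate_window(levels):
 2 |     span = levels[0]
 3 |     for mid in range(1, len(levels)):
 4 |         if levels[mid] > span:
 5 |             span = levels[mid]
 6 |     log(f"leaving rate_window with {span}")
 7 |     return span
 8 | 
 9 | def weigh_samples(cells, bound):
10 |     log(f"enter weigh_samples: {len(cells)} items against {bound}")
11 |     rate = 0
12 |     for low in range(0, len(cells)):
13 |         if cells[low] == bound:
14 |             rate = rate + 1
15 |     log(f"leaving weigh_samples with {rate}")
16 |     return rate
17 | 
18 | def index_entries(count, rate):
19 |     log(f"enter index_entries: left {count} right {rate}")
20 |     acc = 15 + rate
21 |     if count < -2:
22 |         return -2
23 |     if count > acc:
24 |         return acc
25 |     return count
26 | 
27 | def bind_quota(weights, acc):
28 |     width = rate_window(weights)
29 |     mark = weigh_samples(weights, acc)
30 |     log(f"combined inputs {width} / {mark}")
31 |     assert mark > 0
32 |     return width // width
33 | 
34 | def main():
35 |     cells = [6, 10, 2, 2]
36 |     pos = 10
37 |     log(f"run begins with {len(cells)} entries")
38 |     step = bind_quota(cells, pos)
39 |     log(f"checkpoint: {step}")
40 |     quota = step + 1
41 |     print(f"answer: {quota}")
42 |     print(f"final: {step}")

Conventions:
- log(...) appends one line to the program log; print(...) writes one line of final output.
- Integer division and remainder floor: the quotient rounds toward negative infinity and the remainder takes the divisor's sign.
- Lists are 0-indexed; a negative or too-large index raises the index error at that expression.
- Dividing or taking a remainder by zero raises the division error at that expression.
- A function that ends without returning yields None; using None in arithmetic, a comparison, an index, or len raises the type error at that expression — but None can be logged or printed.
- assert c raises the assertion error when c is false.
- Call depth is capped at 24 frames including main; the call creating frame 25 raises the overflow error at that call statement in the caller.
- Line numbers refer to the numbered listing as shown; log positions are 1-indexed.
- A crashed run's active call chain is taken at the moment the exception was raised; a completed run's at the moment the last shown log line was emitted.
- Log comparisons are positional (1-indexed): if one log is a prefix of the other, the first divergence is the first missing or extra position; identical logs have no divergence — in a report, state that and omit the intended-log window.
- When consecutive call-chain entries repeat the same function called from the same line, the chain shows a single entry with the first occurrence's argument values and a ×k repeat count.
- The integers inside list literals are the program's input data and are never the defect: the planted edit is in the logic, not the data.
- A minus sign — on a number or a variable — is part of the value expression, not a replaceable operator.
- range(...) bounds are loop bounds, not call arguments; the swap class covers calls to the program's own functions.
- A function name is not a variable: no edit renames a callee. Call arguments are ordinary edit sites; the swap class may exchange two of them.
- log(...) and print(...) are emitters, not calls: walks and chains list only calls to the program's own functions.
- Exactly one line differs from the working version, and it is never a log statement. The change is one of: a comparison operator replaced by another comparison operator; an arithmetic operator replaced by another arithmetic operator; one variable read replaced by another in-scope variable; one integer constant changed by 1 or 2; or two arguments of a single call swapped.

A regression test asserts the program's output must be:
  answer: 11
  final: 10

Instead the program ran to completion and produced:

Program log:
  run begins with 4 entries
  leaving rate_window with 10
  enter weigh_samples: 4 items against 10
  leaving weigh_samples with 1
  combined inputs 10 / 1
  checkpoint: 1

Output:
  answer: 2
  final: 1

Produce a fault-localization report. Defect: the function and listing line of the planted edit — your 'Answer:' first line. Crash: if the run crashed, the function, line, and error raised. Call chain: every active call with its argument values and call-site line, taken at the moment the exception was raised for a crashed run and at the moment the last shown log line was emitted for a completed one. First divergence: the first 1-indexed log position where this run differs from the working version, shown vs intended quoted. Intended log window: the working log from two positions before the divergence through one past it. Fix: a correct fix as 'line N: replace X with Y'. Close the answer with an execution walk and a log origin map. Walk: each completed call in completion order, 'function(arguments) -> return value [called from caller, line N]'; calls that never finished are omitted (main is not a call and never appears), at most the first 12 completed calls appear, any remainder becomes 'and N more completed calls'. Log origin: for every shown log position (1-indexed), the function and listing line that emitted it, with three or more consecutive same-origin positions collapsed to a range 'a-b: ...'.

Answer: the defect is in bind_quota at line 32.
Key observation: Log line 6 is where behavior first shows: 'checkpoint: 1' appears instead of 'checkpoint: 10'.
Call chain: main.
First divergence: at position 6 the run shows 'checkpoint: 1' where the working version logs 'checkpoint: 10'.
Intended log window:
  4: leaving weigh_samples with 1
  5: combined inputs 10 / 1
  6: checkpoint: 10
Execution walk:
  rate_window([6, 10, 2, 2]) -> 10  [called from bind_quota, line 28]
  weigh_samples([6, 10, 2, 2], 10) -> 1  [called from bind_quota, line 29]
  bind_quota([6, 10, 2, 2], 10) -> 1  [called from main, line 38]
Log origins:
  1 — main, line 37
  2 — rate_window, line 6
  3 — weigh_samples, line 10
  4 — weigh_samples, line 15
  5 — bind_quota, line 30
  6 — main, line 39
A correct fix: line 32: replace `width // width` with `width // mark`.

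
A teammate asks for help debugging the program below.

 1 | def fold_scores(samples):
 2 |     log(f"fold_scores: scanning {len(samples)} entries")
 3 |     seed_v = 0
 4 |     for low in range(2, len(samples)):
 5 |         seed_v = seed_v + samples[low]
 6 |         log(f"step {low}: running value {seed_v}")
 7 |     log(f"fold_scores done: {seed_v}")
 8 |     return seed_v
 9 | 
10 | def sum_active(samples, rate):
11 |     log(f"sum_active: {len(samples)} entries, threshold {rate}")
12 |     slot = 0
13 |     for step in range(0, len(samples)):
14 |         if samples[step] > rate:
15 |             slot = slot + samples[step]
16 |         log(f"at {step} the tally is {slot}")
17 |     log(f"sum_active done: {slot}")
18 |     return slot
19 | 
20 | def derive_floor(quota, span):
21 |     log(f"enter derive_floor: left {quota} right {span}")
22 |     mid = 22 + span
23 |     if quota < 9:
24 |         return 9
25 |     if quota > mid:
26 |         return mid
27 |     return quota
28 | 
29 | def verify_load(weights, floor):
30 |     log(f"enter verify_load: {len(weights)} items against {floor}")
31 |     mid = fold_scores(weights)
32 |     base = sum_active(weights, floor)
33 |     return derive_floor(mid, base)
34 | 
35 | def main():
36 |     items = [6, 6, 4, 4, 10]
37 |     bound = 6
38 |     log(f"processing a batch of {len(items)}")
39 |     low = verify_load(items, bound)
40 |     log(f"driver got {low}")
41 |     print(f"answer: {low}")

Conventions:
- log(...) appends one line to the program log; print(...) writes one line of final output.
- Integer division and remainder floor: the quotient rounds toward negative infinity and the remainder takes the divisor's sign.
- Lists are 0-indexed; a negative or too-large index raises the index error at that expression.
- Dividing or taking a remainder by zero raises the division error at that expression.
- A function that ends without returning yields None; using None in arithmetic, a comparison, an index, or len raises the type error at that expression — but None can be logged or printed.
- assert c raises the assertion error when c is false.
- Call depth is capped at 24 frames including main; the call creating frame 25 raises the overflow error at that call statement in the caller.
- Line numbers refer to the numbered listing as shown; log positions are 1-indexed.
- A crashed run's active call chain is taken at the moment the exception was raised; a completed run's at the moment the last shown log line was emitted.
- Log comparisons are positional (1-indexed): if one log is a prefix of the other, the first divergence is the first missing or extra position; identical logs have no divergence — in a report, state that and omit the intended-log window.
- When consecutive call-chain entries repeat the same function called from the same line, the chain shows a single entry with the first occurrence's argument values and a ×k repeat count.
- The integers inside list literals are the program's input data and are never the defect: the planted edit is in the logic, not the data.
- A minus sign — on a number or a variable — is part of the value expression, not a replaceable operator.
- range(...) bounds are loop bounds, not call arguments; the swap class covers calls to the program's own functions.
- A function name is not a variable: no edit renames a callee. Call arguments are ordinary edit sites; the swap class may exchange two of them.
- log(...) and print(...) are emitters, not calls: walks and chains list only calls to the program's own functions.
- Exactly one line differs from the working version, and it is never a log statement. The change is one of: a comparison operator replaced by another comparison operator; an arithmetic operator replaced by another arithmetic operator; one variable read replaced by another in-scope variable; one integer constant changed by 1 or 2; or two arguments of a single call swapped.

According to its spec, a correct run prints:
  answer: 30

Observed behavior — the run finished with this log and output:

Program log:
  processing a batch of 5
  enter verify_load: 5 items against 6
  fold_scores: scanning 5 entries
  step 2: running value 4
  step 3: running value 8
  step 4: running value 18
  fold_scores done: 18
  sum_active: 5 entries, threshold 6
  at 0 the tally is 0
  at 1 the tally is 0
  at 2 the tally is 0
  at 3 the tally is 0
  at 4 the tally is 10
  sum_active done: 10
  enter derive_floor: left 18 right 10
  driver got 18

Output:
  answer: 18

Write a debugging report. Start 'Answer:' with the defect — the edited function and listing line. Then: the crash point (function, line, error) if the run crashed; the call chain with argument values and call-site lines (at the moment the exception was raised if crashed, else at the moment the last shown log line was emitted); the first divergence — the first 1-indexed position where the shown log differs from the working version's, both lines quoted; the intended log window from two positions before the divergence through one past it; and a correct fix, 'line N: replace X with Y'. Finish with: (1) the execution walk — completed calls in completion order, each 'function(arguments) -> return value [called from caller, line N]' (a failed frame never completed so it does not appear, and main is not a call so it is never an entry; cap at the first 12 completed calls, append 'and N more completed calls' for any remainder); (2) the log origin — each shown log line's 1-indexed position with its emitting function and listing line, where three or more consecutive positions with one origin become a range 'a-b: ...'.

Answer: the defect is in fold_scores at line 4.
Key fact: Position 4 is the first bad log line: 'step 2: running value 4' should read 'step 0: running value 6'.
Call chain: main.
First divergence: position 4; shown 'step 2: running value 4' vs intended 'step 0: running value 6'.
Intended log window:
  2: enter verify_load: 5 items against 6
  3: fold_scores: scanning 5 entries
  4: step 0: running value 6
  5: step 1: running value 12
Execution walk:
  fold_scores([6, 6, 4, 4, 10]) -> 18  [called from verify_load, line 31]
  sum_active([6, 6, 4, 4, 10], 6) -> 10  [called from verify_load, line 32]
  derive_floor(18, 10) -> 18  [called from verify_load, line 33]
  verify_load([6, 6, 4, 4, 10], 6) -> 18  [called from main, line 39]
Log origin:
  1: from main, line 38
  2: from verify_load, line 30
  3: from fold_scores, line 2
  4-6: from fold_scores, line 6
  7: from fold_scores, line 7
  8: from sum_active, line 11
  9-13: from sum_active, line 16
  14: from sum_active, line 17
  15: from derive_floor, line 21
  16: from main, line 40
A correct fix: line 4: replace `2` with `0`.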